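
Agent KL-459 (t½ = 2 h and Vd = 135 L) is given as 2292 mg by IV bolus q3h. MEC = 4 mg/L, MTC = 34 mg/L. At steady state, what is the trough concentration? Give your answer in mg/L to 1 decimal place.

k = ln2/t½ = ln2/2 ≈ 0.346574 h⁻¹; fraction remaining f = e^(−kτ) = e^(−0.346574×3) ≈ 0.3536.
Accumulation ratio R = 1/(1 − f) ≈ 1/0.6464 ≈ 1.5470.
Each bolus raises the concentration by D/Vd = 2292/135 ≈ 16.978 mg/L.
Cmax,ss = C₀/(1 − f) ≈ 16.978/0.6464 ≈ 26.265 mg/L.
One interval later, Cmin,ss = Cmax,ss·e^(−kτ) ≈ 26.265 × 0.3536 ≈ 9.287 mg/L.
Trough 9.3 mg/L vs MEC 4 mg/L: adequate.

9.3 mg/L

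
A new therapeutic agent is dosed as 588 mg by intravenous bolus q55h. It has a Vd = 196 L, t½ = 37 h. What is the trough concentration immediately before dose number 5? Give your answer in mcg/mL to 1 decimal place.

1.6 mcg/mL

f = (1/2)^(τ/t½) = (1/2)^(55/37) ≈ 0.3569.
C₀ = D/Vd = 588/196 ≈ 3.000 mcg/mL.
Before the 5th dose, 4 doses have been given. Superposition: Cmin = C₀·(f + f² + … + f^4).
≈ 3.000 × (0.3569 + 0.1274 + 0.0455 + 0.0162) ≈ 3.000 × 0.5460 ≈ 1.638 mcg/mL.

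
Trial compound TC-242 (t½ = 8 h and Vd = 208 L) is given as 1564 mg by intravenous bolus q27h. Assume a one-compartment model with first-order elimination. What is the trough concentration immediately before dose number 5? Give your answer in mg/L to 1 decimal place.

0.8 mg/L

f = (1/2)^(τ/t½) = (1/2)^(27/8) ≈ 0.0964.
C₀ = D/Vd = 1564/208 ≈ 7.519 mg/L.
Before the 5th dose, 4 doses have been given. Superposition: Cmin = C₀·(f + f² + … + f^4).
≈ 7.519 × (0.0964 + 0.0093 + 0.0009 + 0.0001) ≈ 7.519 × 0.1067 ≈ 0.802 mg/L.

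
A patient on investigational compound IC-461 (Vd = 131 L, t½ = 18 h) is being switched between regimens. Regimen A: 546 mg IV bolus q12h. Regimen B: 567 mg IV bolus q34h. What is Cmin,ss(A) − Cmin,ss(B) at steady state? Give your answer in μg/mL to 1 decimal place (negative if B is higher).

5.5 μg/mL

Regimen A: f = (1/2)^(12/18) ≈ 0.6300; Cmin,ss = (546/131)·f/(1−f) ≈ 7.097 μg/mL.
Regimen B: f = (1/2)^(34/18) ≈ 0.2700; Cmin,ss = (567/131)·f/(1−f) ≈ 1.601 μg/mL.
Difference ≈ 7.097 − 1.601 ≈ 5.496 μg/mL.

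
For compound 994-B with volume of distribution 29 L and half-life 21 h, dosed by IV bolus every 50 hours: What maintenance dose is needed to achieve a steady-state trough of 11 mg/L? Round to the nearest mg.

τ/t½ = 50/21 ≈ 2.381, so f = (1/2)^(50/21) ≈ 0.191983.
Cmin,ss = (D/Vd)·f/(1−f), so D = Cmin,ss·Vd·(1−f)/f.
D = 11 × 29 × (1−f)/f ≈ 11 × 29 × 4.20879 ≈ 1342.60 mg.

1343 mg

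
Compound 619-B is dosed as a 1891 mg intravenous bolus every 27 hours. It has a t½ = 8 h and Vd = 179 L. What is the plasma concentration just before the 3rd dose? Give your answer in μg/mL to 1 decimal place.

f = (1/2)^(τ/t½) = (1/2)^(27/8) ≈ 0.0964.
C₀ = D/Vd = 1891/179 ≈ 10.564 μg/mL.
Before the 3rd dose, 2 doses have been given. Superposition: Cmin = C₀·(f + f²).
≈ 10.564 × (0.0964 + 0.0093) ≈ 10.564 × 0.1057 ≈ 1.117 μg/mL.

1.1 μg/mL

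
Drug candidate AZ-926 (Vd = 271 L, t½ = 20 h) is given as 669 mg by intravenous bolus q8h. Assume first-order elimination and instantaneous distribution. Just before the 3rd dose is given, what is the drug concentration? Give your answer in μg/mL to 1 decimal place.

f = (1/2)^(τ/t½) = (1/2)^(8/20) ≈ 0.7579.
C₀ = D/Vd = 669/271 ≈ 2.469 μg/mL.
Before the 3rd dose, 2 doses have been given. Superposition: Cmin = C₀·(f + f²).
≈ 2.469 × (0.7579 + 0.5744) ≈ 2.469 × 1.3323 ≈ 3.289 μg/mL.

3.3 μg/mL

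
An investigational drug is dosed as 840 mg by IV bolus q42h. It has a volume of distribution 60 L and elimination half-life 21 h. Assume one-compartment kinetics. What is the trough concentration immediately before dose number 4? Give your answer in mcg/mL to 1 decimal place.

4.6 mcg/mL

f = (1/2)^(τ/t½) = (1/2)^(42/21) ≈ 0.2500.
C₀ = D/Vd = 840/60 ≈ 14.000 mcg/mL.
Before the 4th dose, 3 doses have been given. Superposition: Cmin = C₀·(f + f² + … + f^3).
≈ 14.000 × (0.2500 + 0.0625 + 0.0156) ≈ 14.000 × 0.3281 ≈ 4.593 mcg/mL.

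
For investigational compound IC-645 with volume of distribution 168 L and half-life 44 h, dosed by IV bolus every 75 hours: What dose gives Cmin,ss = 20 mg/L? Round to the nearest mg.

7591 mg

τ/t½ = 75/44 ≈ 1.7045, so f = (1/2)^(75/44) ≈ 0.306818.
Cmin,ss = (D/Vd)·f/(1−f), so D = Cmin,ss·Vd·(1−f)/f.
D = 20 × 168 × (1−f)/f ≈ 20 × 168 × 2.25926 ≈ 7591.11 mg.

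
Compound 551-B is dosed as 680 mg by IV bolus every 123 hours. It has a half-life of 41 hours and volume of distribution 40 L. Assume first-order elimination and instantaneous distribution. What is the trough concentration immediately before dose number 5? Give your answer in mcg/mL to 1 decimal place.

2.4 mcg/mL

f = (1/2)^(τ/t½) = (1/2)^(123/41) ≈ 0.1250.
C₀ = D/Vd = 680/40 ≈ 17.000 mcg/mL.
Before the 5th dose, 4 doses have been given. Superposition: Cmin = C₀·(f + f² + … + f^4).
≈ 17.000 × (0.1250 + 0.0156 + 0.0020 + 0.0002) ≈ 17.000 × 0.1428 ≈ 2.428 mcg/mL.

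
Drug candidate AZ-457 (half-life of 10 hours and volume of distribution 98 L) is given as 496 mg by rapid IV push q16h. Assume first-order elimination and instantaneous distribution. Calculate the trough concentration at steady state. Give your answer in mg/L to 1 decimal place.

2.5 mg/L

k = ln2/t½ = ln2/10 ≈ 0.069315 h⁻¹; fraction remaining f = e^(−kτ) = e^(−0.069315×16) ≈ 0.3299.
Each bolus raises the concentration by D/Vd = 496/98 ≈ 5.061 mg/L.
Steady-state trough Cmin,ss = C₀·f/(1−f) ≈ 5.061 × 0.3299/0.6701 ≈ 2.492 mg/L.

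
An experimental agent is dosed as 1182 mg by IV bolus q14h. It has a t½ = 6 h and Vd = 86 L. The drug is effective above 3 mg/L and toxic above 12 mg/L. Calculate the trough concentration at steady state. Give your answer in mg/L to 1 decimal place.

3.4 mg/L

k = ln2/t½ = ln2/6 ≈ 0.115525 h⁻¹; fraction remaining f = e^(−kτ) = e^(−0.115525×14) ≈ 0.1984.
At steady state, accumulation factor R = 1/(1 − e^(−kτ)) ≈ 1.2475.
Single-dose peak C₀ = D/Vd = 1182/86 ≈ 13.744 mg/L.
Steady-state peak Cmax,ss = C₀·R ≈ 13.744 × 1.2475 ≈ 17.146 mg/L.
Steady-state trough Cmin,ss = Cmax,ss·f ≈ 17.146 × 0.1984 ≈ 3.402 mg/L.
Trough 3.4 mg/L vs MEC 3 mg/L: adequate.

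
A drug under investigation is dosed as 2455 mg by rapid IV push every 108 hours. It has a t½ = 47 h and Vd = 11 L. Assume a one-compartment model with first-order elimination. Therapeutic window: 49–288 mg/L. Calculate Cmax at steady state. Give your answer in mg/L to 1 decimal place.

280.2 mg/L

k = ln2/t½ = ln2/47 ≈ 0.014748 h⁻¹; fraction remaining f = e^(−kτ) = e^(−0.014748×108) ≈ 0.2034.
Accumulation ratio R = 1/(1 − f) ≈ 1/0.7966 ≈ 1.2553.
Single-dose peak C₀ = D/Vd = 2455/11 ≈ 223.182 mg/L.
Steady-state peak Cmax,ss = C₀·R ≈ 223.182 × 1.2553 ≈ 280.160 mg/L.
Peak 280.2 mg/L vs MTC 288 mg/L: below toxic threshold.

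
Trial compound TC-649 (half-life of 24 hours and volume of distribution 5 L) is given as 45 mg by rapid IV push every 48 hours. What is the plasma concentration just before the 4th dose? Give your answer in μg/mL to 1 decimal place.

3.0 μg/mL

f = (1/2)^(τ/t½) = (1/2)^(48/24) ≈ 0.2500.
C₀ = D/Vd = 45/5 ≈ 9.000 μg/mL.
Before the 4th dose, 3 doses have been given. Superposition: Cmin = C₀·(f + f² + … + f^3).
≈ 9.000 × (0.2500 + 0.0625 + 0.0156) ≈ 9.000 × 0.3281 ≈ 2.953 μg/mL.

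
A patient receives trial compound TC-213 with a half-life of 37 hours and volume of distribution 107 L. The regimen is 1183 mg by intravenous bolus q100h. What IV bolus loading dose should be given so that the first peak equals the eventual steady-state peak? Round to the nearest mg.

1398 mg

f = (1/2)^(100/37) ≈ 0.153605; accumulation ratio R = 1/(1−f) ≈ 1.18148.
Loading dose to hit Cmax,ss on first dose: D_load = D_maint·R ≈ 1183 × 1.18148 ≈ 1397.69 mg.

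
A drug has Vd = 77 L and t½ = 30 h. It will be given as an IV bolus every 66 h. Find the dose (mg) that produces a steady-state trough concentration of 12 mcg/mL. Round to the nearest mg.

τ/t½ = 66/30 ≈ 2.2, so f = (1/2)^(66/30) ≈ 0.217638.
Cmin,ss = (D/Vd)·f/(1−f), so D = Cmin,ss·Vd·(1−f)/f.
D = 12 × 77 × (1−f)/f ≈ 12 × 77 × 3.59479 ≈ 3321.59 mg.

3322 mg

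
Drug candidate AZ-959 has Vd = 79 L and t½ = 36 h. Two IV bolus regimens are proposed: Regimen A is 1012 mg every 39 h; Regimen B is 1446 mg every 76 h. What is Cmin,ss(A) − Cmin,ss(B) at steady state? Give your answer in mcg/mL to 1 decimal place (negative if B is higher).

5.9 mcg/mL

Regimen A: f = (1/2)^(39/36) ≈ 0.4719; Cmin,ss = (1012/79)·f/(1−f) ≈ 11.447 mcg/mL.
Regimen B: f = (1/2)^(76/36) ≈ 0.2315; Cmin,ss = (1446/79)·f/(1−f) ≈ 5.514 mcg/mL.
Difference ≈ 11.447 − 5.514 ≈ 5.933 mcg/mL.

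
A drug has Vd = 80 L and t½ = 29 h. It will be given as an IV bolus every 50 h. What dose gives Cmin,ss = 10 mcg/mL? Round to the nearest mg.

τ/t½ = 50/29 ≈ 1.7241, so f = (1/2)^(50/29) ≈ 0.302679.
Cmin,ss = (D/Vd)·f/(1−f), so D = Cmin,ss·Vd·(1−f)/f.
D = 10 × 80 × (1−f)/f ≈ 10 × 80 × 2.30383 ≈ 1843.06 mg.

1843 mg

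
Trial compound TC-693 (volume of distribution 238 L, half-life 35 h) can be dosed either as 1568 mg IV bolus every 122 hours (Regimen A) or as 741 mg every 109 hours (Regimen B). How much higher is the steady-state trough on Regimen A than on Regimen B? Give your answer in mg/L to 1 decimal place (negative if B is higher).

Regimen A: f = (1/2)^(122/35) ≈ 0.0893; Cmin,ss = (1568/238)·f/(1−f) ≈ 0.646 mg/L.
Regimen B: f = (1/2)^(109/35) ≈ 0.1155; Cmin,ss = (741/238)·f/(1−f) ≈ 0.407 mg/L.
Difference ≈ 0.646 − 0.407 ≈ 0.239 mg/L.

0.2 mg/L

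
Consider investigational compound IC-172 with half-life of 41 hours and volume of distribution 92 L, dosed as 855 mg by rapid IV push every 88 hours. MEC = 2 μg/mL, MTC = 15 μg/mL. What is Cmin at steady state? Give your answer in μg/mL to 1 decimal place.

2.7 μg/mL

τ/t½ = 88/41 ≈ 2.1463, so fraction remaining f = (1/2)^(88/41) ≈ 0.2259.
Each bolus raises the concentration by D/Vd = 855/92 ≈ 9.293 μg/mL.
Steady-state trough Cmin,ss = C₀·f/(1−f) ≈ 9.293 × 0.2259/0.7741 ≈ 2.712 μg/mL.
Trough 2.7 μg/mL vs MEC 2 μg/mL: adequate.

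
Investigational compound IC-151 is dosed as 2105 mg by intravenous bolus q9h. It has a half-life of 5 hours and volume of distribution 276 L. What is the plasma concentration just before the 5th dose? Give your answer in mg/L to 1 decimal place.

3.1 mg/L

f = (1/2)^(τ/t½) = (1/2)^(9/5) ≈ 0.2872.
C₀ = D/Vd = 2105/276 ≈ 7.627 mg/L.
Before the 5th dose, 4 doses have been given. Superposition: Cmin = C₀·(f + f² + … + f^4).
≈ 7.627 × (0.2872 + 0.0825 + 0.0237 + 0.0068) ≈ 7.627 × 0.4002 ≈ 3.052 mg/L.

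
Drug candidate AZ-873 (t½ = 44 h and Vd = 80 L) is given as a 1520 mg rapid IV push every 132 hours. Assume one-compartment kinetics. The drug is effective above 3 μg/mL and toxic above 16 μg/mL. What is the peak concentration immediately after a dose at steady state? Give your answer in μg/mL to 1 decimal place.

21.7 μg/mL

The dosing interval is 3 half-lives, so f = 2^(−3) = 0.125.
Accumulation ratio R = 1/(1 − f) = 1/0.875 = 8/7.
Single-dose peak C₀ = D/Vd = 1520/80 = 19 μg/mL.
Steady-state peak Cmax,ss = C₀·R = 19 × 8/7 ≈ 21.714 μg/mL.
Peak 21.7 μg/mL vs MTC 16 μg/mL: exceeds toxic threshold.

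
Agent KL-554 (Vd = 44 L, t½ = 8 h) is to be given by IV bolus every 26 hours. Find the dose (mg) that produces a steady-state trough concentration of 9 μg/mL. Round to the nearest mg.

τ/t½ = 26/8 ≈ 3.25, so f = (1/2)^(26/8) ≈ 0.105112.
Cmin,ss = (D/Vd)·f/(1−f), so D = Cmin,ss·Vd·(1−f)/f.
D = 9 × 44 × (1−f)/f ≈ 9 × 44 × 8.51366 ≈ 3371.41 mg.

3371 mg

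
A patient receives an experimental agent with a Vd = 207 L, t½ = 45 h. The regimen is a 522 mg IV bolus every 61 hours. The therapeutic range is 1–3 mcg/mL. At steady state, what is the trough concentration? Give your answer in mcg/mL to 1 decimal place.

1.6 mcg/mL

τ/t½ = 61/45 ≈ 1.3556, so fraction remaining f = (1/2)^(61/45) ≈ 0.3908.
At steady state, accumulation factor R = 1/(1 − e^(−kτ)) ≈ 1.6415.
Single-dose peak C₀ = D/Vd = 522/207 ≈ 2.522 mcg/mL.
Steady-state peak Cmax,ss = C₀·R ≈ 2.522 × 1.6415 ≈ 4.140 mcg/mL.
Steady-state trough Cmin,ss = Cmax,ss·f ≈ 4.140 × 0.3908 ≈ 1.618 mcg/mL.
Trough 1.6 mcg/mL vs MEC 1 mcg/mL: adequate.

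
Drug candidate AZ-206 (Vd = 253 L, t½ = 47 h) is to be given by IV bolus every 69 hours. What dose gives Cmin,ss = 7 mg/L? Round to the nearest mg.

3129 mg

τ/t½ = 69/47 ≈ 1.4681, so f = (1/2)^(69/47) ≈ 0.361462.
Cmin,ss = (D/Vd)·f/(1−f), so D = Cmin,ss·Vd·(1−f)/f.
D = 7 × 253 × (1−f)/f ≈ 7 × 253 × 1.76654 ≈ 3128.54 mg.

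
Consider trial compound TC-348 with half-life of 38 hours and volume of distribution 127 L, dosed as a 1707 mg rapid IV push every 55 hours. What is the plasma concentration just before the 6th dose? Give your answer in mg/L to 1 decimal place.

f = (1/2)^(τ/t½) = (1/2)^(55/38) ≈ 0.3667.
C₀ = D/Vd = 1707/127 ≈ 13.441 mg/L.
Before the 6th dose, 5 doses have been given. Superposition: Cmin = C₀·(f + f² + … + f^5).
≈ 13.441 × (0.3667 + 0.1345 + 0.0493 + 0.0181 + 0.0066) ≈ 13.441 × 0.5752 ≈ 7.731 mg/L.

7.7 mg/L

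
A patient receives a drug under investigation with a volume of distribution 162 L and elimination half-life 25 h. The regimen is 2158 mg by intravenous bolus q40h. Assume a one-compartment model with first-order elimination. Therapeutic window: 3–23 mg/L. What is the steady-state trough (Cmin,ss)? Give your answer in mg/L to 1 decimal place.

6.6 mg/L

Over one 40-h interval, 40/25 ≈ 1.6 half-lives elapse, leaving f ≈ 0.3299 of each dose.
Single-dose peak C₀ = D/Vd = 2158/162 ≈ 13.321 mg/L.
Steady-state trough Cmin,ss = C₀·f/(1−f) ≈ 13.321 × 0.3299/0.6701 ≈ 6.558 mg/L.
Trough 6.6 mg/L vs MEC 3 mg/L: adequate.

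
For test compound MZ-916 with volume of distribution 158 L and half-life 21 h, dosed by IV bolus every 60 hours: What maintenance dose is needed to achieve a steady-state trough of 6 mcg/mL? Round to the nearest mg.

5921 mg

τ/t½ = 60/21 ≈ 2.8571, so f = (1/2)^(60/21) ≈ 0.138011.
Cmin,ss = (D/Vd)·f/(1−f), so D = Cmin,ss·Vd·(1−f)/f.
D = 6 × 158 × (1−f)/f ≈ 6 × 158 × 6.24580 ≈ 5921.02 mg.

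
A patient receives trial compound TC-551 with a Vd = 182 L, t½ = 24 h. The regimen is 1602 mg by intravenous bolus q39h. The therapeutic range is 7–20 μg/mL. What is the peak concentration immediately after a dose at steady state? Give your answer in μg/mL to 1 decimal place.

k = ln2/t½ = ln2/24 ≈ 0.028881 h⁻¹; fraction remaining f = e^(−kτ) = e^(−0.028881×39) ≈ 0.3242.
At steady state, accumulation factor R = 1/(1 − e^(−kτ)) ≈ 1.4797.
Each bolus raises the concentration by D/Vd = 1602/182 ≈ 8.802 μg/mL.
Cmax,ss = C₀/(1 − f) ≈ 8.802/0.6758 ≈ 13.025 μg/mL.
Peak 13.0 μg/mL vs MTC 20 μg/mL: below toxic threshold.

13.0 μg/mL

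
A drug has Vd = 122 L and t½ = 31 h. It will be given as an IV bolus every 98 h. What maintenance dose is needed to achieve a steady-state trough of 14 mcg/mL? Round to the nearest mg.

13572 mg

τ/t½ = 98/31 ≈ 3.1613, so f = (1/2)^(98/31) ≈ 0.111778.
Cmin,ss = (D/Vd)·f/(1−f), so D = Cmin,ss·Vd·(1−f)/f.
D = 14 × 122 × (1−f)/f ≈ 14 × 122 × 7.94630 ≈ 13572.28 mg.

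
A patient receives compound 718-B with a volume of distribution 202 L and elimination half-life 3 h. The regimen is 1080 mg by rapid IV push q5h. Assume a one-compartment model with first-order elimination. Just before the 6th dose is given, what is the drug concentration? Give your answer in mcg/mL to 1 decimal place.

f = (1/2)^(τ/t½) = (1/2)^(5/3) ≈ 0.3150.
C₀ = D/Vd = 1080/202 ≈ 5.347 mcg/mL.
Before the 6th dose, 5 doses have been given. Superposition: Cmin = C₀·(f + f² + … + f^5).
≈ 5.347 × (0.3150 + 0.0992 + 0.0313 + 0.0098 + 0.0031) ≈ 5.347 × 0.4584 ≈ 2.451 mcg/mL.

2.5 mcg/mL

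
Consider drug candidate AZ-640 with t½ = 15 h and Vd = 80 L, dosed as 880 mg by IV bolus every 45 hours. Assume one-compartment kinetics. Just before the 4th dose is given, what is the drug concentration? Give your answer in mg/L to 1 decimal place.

1.6 mg/L

f = (1/2)^(τ/t½) = (1/2)^(45/15) ≈ 0.1250.
C₀ = D/Vd = 880/80 ≈ 11.000 mg/L.
Before the 4th dose, 3 doses have been given. Superposition: Cmin = C₀·(f + f² + … + f^3).
≈ 11.000 × (0.1250 + 0.0156 + 0.0020) ≈ 11.000 × 0.1426 ≈ 1.569 mg/L.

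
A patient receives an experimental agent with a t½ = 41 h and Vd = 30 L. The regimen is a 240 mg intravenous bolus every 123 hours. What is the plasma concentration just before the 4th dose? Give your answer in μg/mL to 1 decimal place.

f = (1/2)^(τ/t½) = (1/2)^(123/41) ≈ 0.1250.
C₀ = D/Vd = 240/30 ≈ 8.000 μg/mL.
Before the 4th dose, 3 doses have been given. Superposition: Cmin = C₀·(f + f² + … + f^3).
≈ 8.000 × (0.1250 + 0.0156 + 0.0020) ≈ 8.000 × 0.1426 ≈ 1.141 μg/mL.

1.1 μg/mL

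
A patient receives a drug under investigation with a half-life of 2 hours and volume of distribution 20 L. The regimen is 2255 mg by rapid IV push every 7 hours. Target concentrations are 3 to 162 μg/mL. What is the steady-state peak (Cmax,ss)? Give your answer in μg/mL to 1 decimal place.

123.7 μg/mL

k = ln2/t½ = ln2/2 ≈ 0.346574 h⁻¹; fraction remaining f = e^(−kτ) = e^(−0.346574×7) ≈ 0.0884.
Accumulation ratio R = 1/(1 − f) ≈ 1/0.9116 ≈ 1.0970.
Single-dose peak C₀ = D/Vd = 2255/20 ≈ 112.750 μg/mL.
Cmax,ss = C₀/(1 − f) ≈ 112.750/0.9116 ≈ 123.684 μg/mL.
Peak 123.7 μg/mL vs MTC 162 μg/mL: below toxic threshold.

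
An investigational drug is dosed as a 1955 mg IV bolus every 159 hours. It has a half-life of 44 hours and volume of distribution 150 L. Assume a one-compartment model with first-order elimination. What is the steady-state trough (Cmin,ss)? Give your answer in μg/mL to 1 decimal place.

1.2 μg/mL

τ/t½ = 159/44 ≈ 3.6136, so fraction remaining f = (1/2)^(159/44) ≈ 0.0817.
Each bolus raises the concentration by D/Vd = 1955/150 ≈ 13.033 μg/mL.
Steady-state trough Cmin,ss = C₀·f/(1−f) ≈ 13.033 × 0.0817/0.9183 ≈ 1.160 μg/mL.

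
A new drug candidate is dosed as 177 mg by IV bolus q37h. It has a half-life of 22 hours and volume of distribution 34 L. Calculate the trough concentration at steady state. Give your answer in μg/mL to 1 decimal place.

2.4 μg/mL

τ/t½ = 37/22 ≈ 1.6818, so fraction remaining f = (1/2)^(37/22) ≈ 0.3117.
Accumulation ratio R = 1/(1 − f) ≈ 1/0.6883 ≈ 1.4529.
Each bolus raises the concentration by D/Vd = 177/34 ≈ 5.206 μg/mL.
Cmax,ss = C₀/(1 − f) ≈ 5.206/0.6883 ≈ 7.564 μg/mL.
One interval later, Cmin,ss = Cmax,ss·e^(−kτ) ≈ 7.564 × 0.3117 ≈ 2.358 μg/mL.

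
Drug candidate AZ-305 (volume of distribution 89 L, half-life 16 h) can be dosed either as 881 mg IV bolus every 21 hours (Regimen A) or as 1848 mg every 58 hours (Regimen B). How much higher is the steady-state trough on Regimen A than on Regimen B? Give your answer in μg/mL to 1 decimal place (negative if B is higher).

4.8 μg/mL

Regimen A: f = (1/2)^(21/16) ≈ 0.4026; Cmin,ss = (881/89)·f/(1−f) ≈ 6.671 μg/mL.
Regimen B: f = (1/2)^(58/16) ≈ 0.0811; Cmin,ss = (1848/89)·f/(1−f) ≈ 1.833 μg/mL.
Difference ≈ 6.671 − 1.833 ≈ 4.838 μg/mL.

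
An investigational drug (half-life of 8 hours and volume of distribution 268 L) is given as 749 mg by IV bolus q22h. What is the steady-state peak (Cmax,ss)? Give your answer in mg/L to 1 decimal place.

3.3 mg/L

k = ln2/t½ = ln2/8 ≈ 0.086643 h⁻¹; fraction remaining f = e^(−kτ) = e^(−0.086643×22) ≈ 0.1487.
At steady state, accumulation factor R = 1/(1 − e^(−kτ)) ≈ 1.1747.
Single-dose peak C₀ = D/Vd = 749/268 ≈ 2.795 mg/L.
Steady-state peak Cmax,ss = C₀·R ≈ 2.795 × 1.1747 ≈ 3.283 mg/L.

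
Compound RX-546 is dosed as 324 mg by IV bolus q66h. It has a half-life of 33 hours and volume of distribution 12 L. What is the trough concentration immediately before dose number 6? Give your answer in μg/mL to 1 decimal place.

9.0 μg/mL

f = (1/2)^(τ/t½) = (1/2)^(66/33) ≈ 0.2500.
C₀ = D/Vd = 324/12 ≈ 27.000 μg/mL.
Before the 6th dose, 5 doses have been given. Superposition: Cmin = C₀·(f + f² + … + f^5).
≈ 27.000 × (0.2500 + 0.0625 + 0.0156 + 0.0039 + 0.0010) ≈ 27.000 × 0.3330 ≈ 8.991 μg/mL.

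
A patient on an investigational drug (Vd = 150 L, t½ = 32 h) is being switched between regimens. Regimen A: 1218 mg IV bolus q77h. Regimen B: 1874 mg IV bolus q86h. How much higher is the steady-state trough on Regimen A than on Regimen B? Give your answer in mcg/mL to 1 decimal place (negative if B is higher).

Regimen A: f = (1/2)^(77/32) ≈ 0.1886; Cmin,ss = (1218/150)·f/(1−f) ≈ 1.887 mcg/mL.
Regimen B: f = (1/2)^(86/32) ≈ 0.1552; Cmin,ss = (1874/150)·f/(1−f) ≈ 2.295 mcg/mL.
Difference ≈ 1.887 − 2.295 ≈ -0.408 mcg/mL.

-0.4 mcg/mL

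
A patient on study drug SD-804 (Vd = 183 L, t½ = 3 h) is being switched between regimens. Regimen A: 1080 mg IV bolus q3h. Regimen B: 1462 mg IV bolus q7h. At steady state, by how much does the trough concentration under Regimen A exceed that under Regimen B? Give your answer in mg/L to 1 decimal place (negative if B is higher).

3.9 mg/L

Regimen A: f = (1/2)^(3/3) ≈ 0.5000; Cmin,ss = (1080/183)·f/(1−f) ≈ 5.902 mg/L.
Regimen B: f = (1/2)^(7/3) ≈ 0.1984; Cmin,ss = (1462/183)·f/(1−f) ≈ 1.977 mg/L.
Difference ≈ 5.902 − 1.977 ≈ 3.925 mg/L.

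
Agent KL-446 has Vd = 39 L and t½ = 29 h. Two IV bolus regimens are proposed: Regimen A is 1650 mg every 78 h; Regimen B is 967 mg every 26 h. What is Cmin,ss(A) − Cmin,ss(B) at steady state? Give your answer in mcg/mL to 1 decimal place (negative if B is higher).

-21.0 mcg/mL

Regimen A: f = (1/2)^(78/29) ≈ 0.1550; Cmin,ss = (1650/39)·f/(1−f) ≈ 7.761 mcg/mL.
Regimen B: f = (1/2)^(26/29) ≈ 0.5372; Cmin,ss = (967/39)·f/(1−f) ≈ 28.781 mcg/mL.
Difference ≈ 7.761 − 28.781 ≈ -21.020 mcg/mL.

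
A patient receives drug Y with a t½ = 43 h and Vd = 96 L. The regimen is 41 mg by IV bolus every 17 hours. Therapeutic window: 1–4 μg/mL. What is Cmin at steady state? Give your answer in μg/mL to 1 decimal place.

1.4 μg/mL

τ/t½ = 17/43 ≈ 0.39535, so fraction remaining f = (1/2)^(17/43) ≈ 0.7603.
Each bolus raises the concentration by D/Vd = 41/96 ≈ 0.427 μg/mL.
Steady-state trough Cmin,ss = C₀·f/(1−f) ≈ 0.427 × 0.7603/0.2397 ≈ 1.354 μg/mL.
Trough 1.4 μg/mL vs MEC 1 μg/mL: adequate.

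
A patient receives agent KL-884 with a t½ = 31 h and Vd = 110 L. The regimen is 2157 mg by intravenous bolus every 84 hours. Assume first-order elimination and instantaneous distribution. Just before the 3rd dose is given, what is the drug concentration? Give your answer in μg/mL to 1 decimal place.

3.5 μg/mL

f = (1/2)^(τ/t½) = (1/2)^(84/31) ≈ 0.1529.
C₀ = D/Vd = 2157/110 ≈ 19.609 μg/mL.
Before the 3rd dose, 2 doses have been given. Superposition: Cmin = C₀·(f + f²).
≈ 19.609 × (0.1529 + 0.0234) ≈ 19.609 × 0.1763 ≈ 3.457 μg/mL.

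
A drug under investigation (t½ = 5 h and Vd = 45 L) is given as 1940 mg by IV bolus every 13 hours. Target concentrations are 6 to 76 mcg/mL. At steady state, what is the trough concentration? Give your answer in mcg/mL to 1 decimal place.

k = ln2/t½ = ln2/5 ≈ 0.138629 h⁻¹; fraction remaining f = e^(−kτ) = e^(−0.138629×13) ≈ 0.1649.
At steady state, accumulation factor R = 1/(1 − e^(−kτ)) ≈ 1.1975.
Each bolus raises the concentration by D/Vd = 1940/45 ≈ 43.111 mcg/mL.
Steady-state peak Cmax,ss = C₀·R ≈ 43.111 × 1.1975 ≈ 51.625 mcg/mL.
One interval later, Cmin,ss = Cmax,ss·e^(−kτ) ≈ 51.625 × 0.1649 ≈ 8.513 mcg/mL.
Trough 8.5 mcg/mL vs MEC 6 mcg/mL: adequate.

8.5 mcg/mL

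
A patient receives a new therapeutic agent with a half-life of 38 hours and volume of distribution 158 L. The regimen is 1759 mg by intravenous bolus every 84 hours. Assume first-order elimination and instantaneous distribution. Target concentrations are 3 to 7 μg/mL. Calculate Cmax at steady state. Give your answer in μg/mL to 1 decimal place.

τ/t½ = 84/38 ≈ 2.2105, so fraction remaining f = (1/2)^(84/38) ≈ 0.2161.
At steady state, accumulation factor R = 1/(1 − e^(−kτ)) ≈ 1.2757.
Each bolus raises the concentration by D/Vd = 1759/158 ≈ 11.133 μg/mL.
Cmax,ss = C₀/(1 − f) ≈ 11.133/0.7839 ≈ 14.202 μg/mL.
Peak 14.2 μg/mL vs MTC 7 μg/mL: exceeds toxic threshold.

14.2 μg/mL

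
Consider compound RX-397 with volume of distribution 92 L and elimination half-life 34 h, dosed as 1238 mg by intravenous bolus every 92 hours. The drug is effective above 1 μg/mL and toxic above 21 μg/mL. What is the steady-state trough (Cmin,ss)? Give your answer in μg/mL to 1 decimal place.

2.4 μg/mL

k = ln2/t½ = ln2/34 ≈ 0.020387 h⁻¹; fraction remaining f = e^(−kτ) = e^(−0.020387×92) ≈ 0.1533.
Accumulation ratio R = 1/(1 − f) ≈ 1/0.8467 ≈ 1.1811.
Single-dose peak C₀ = D/Vd = 1238/92 ≈ 13.457 μg/mL.
Cmax,ss = C₀/(1 − f) ≈ 13.457/0.8467 ≈ 15.893 μg/mL.
One interval later, Cmin,ss = Cmax,ss·e^(−kτ) ≈ 15.893 × 0.1533 ≈ 2.436 μg/mL.
Trough 2.4 μg/mL vs MEC 1 μg/mL: adequate.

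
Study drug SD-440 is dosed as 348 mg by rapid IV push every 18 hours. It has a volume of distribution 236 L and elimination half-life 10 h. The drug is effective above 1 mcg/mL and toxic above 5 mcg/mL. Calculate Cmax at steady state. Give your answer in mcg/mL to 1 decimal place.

2.1 mcg/mL

Over one 18-h interval, 18/10 ≈ 1.8 half-lives elapse, leaving f ≈ 0.2872 of each dose.
Accumulation ratio R = 1/(1 − f) ≈ 1/0.7128 ≈ 1.4029.
Each bolus raises the concentration by D/Vd = 348/236 ≈ 1.475 mcg/mL.
Cmax,ss = C₀/(1 − f) ≈ 1.475/0.7128 ≈ 2.069 mcg/mL.
Peak 2.1 mcg/mL vs MTC 5 mcg/mL: below toxic threshold.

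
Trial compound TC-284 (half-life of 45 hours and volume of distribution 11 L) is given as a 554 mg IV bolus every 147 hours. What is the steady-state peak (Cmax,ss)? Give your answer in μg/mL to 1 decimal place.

Over one 147-h interval, 147/45 ≈ 3.2667 half-lives elapse, leaving f ≈ 0.1039 of each dose.
At steady state, accumulation factor R = 1/(1 − e^(−kτ)) ≈ 1.1159.
Single-dose peak C₀ = D/Vd = 554/11 ≈ 50.364 μg/mL.
Steady-state peak Cmax,ss = C₀·R ≈ 50.364 × 1.1159 ≈ 56.201 μg/mL.

56.2 μg/mL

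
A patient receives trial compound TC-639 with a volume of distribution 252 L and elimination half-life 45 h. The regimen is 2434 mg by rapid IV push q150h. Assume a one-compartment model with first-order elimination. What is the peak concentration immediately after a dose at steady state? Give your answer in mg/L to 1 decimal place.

k = ln2/t½ = ln2/45 ≈ 0.015403 h⁻¹; fraction remaining f = e^(−kτ) = e^(−0.015403×150) ≈ 0.0992.
Accumulation ratio R = 1/(1 − f) ≈ 1/0.9008 ≈ 1.1101.
Each bolus raises the concentration by D/Vd = 2434/252 ≈ 9.659 mg/L.
Steady-state peak Cmax,ss = C₀·R ≈ 9.659 × 1.1101 ≈ 10.722 mg/L.

10.7 mg/L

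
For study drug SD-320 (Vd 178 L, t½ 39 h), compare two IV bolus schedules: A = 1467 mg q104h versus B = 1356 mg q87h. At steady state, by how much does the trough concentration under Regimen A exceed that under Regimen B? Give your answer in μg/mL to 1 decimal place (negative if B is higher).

Regimen A: f = (1/2)^(104/39) ≈ 0.1575; Cmin,ss = (1467/178)·f/(1−f) ≈ 1.541 μg/mL.
Regimen B: f = (1/2)^(87/39) ≈ 0.2130; Cmin,ss = (1356/178)·f/(1−f) ≈ 2.062 μg/mL.
Difference ≈ 1.541 − 2.062 ≈ -0.521 μg/mL.

-0.5 μg/mL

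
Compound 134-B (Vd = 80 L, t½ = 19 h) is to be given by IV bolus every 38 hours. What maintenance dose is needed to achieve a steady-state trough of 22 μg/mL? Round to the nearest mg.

5280 mg

τ/t½ = 38/19 ≈ 2, so f = (1/2)^(38/19) ≈ 0.250000.
Cmin,ss = (D/Vd)·f/(1−f), so D = Cmin,ss·Vd·(1−f)/f.
D = 22 × 80 × (1−f)/f ≈ 22 × 80 × 3.00000 ≈ 5280.00 mg.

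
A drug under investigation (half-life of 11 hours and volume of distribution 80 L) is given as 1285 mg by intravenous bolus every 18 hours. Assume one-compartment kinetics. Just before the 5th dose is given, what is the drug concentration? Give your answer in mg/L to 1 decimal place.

7.5 mg/L

f = (1/2)^(τ/t½) = (1/2)^(18/11) ≈ 0.3217.
C₀ = D/Vd = 1285/80 ≈ 16.062 mg/L.
Before the 5th dose, 4 doses have been given. Superposition: Cmin = C₀·(f + f² + … + f^4).
≈ 16.062 × (0.3217 + 0.1035 + 0.0333 + 0.0107) ≈ 16.062 × 0.4692 ≈ 7.536 mg/L.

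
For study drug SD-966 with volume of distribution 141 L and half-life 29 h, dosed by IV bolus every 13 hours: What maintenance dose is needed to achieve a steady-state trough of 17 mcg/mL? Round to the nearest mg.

873 mg

τ/t½ = 13/29 ≈ 0.44828, so f = (1/2)^(13/29) ≈ 0.732918.
Cmin,ss = (D/Vd)·f/(1−f), so D = Cmin,ss·Vd·(1−f)/f.
D = 17 × 141 × (1−f)/f ≈ 17 × 141 × 0.36441 ≈ 873.49 mg.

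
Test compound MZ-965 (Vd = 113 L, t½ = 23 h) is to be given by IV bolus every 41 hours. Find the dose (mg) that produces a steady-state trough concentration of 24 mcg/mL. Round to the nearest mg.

τ/t½ = 41/23 ≈ 1.7826, so f = (1/2)^(41/23) ≈ 0.290657.
Cmin,ss = (D/Vd)·f/(1−f), so D = Cmin,ss·Vd·(1−f)/f.
D = 24 × 113 × (1−f)/f ≈ 24 × 113 × 2.44048 ≈ 6618.58 mg.

6619 mg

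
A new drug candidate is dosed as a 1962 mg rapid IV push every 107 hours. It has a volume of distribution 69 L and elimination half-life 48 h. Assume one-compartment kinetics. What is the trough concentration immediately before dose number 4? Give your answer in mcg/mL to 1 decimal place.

f = (1/2)^(τ/t½) = (1/2)^(107/48) ≈ 0.2133.
C₀ = D/Vd = 1962/69 ≈ 28.435 mcg/mL.
Before the 4th dose, 3 doses have been given. Superposition: Cmin = C₀·(f + f² + … + f^3).
≈ 28.435 × (0.2133 + 0.0455 + 0.0097) ≈ 28.435 × 0.2685 ≈ 7.635 mcg/mL.

7.6 mcg/mL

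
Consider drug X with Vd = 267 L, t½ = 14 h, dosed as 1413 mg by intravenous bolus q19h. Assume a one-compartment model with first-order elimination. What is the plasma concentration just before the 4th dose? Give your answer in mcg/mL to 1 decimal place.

3.2 mcg/mL

f = (1/2)^(τ/t½) = (1/2)^(19/14) ≈ 0.3904.
C₀ = D/Vd = 1413/267 ≈ 5.292 mcg/mL.
Before the 4th dose, 3 doses have been given. Superposition: Cmin = C₀·(f + f² + … + f^3).
≈ 5.292 × (0.3904 + 0.1524 + 0.0595) ≈ 5.292 × 0.6023 ≈ 3.187 mcg/mL.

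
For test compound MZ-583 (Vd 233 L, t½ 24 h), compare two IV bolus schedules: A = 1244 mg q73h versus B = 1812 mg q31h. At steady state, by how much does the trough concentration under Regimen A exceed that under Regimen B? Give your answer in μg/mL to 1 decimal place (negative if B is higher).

-4.6 μg/mL

Regimen A: f = (1/2)^(73/24) ≈ 0.1214; Cmin,ss = (1244/233)·f/(1−f) ≈ 0.738 μg/mL.
Regimen B: f = (1/2)^(31/24) ≈ 0.4085; Cmin,ss = (1812/233)·f/(1−f) ≈ 5.371 μg/mL.
Difference ≈ 0.738 − 5.371 ≈ -4.633 μg/mL.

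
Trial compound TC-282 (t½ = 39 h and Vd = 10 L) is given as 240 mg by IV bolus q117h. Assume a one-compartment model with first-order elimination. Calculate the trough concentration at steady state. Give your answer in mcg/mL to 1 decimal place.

τ = 117 h = 3 half-lives, so f = (1/2)^3 = 0.125.
Accumulation ratio R = 1/(1 − f) = 1/0.875 = 8/7.
Single-dose peak C₀ = D/Vd = 240/10 = 24 mcg/mL.
Steady-state peak Cmax,ss = C₀·R = 24 × 8/7 ≈ 27.429 mcg/mL.
Steady-state trough Cmin,ss = Cmax,ss·f ≈ 27.429 × 0.125 ≈ 3.429 mcg/mL.

3.4 mcg/mL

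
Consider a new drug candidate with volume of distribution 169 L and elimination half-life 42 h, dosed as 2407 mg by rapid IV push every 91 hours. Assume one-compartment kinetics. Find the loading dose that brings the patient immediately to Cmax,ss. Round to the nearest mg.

f = (1/2)^(91/42) ≈ 0.222725; accumulation ratio R = 1/(1−f) ≈ 1.28655.
Loading dose to hit Cmax,ss on first dose: D_load = D_maint·R ≈ 2407 × 1.28655 ≈ 3096.73 mg.

3097 mg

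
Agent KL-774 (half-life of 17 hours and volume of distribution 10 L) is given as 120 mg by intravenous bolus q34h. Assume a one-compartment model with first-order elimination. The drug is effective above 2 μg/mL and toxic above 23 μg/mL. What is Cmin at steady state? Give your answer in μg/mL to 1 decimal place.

τ = 34 h = 2 half-lives, so f = (1/2)^2 = 0.25.
Accumulation ratio R = 1/(1 − f) = 1/0.75 = 4/3.
Single-dose peak C₀ = D/Vd = 120/10 = 12 μg/mL.
Steady-state peak Cmax,ss = C₀·R = 12 × 4/3 ≈ 16.000 μg/mL.
Steady-state trough Cmin,ss = Cmax,ss·f ≈ 16.000 × 0.25 ≈ 4.000 μg/mL.
Trough 4.0 μg/mL vs MEC 2 μg/mL: adequate.

4.0 μg/mL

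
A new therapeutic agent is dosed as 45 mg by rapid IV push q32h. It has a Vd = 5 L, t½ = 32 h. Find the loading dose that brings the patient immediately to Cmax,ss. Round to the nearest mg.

90 mg

f = (1/2)^(32/32) ≈ 0.500000; accumulation ratio R = 1/(1−f) ≈ 2.00000.
Loading dose to hit Cmax,ss on first dose: D_load = D_maint·R ≈ 45 × 2.00000 ≈ 90.00 mg.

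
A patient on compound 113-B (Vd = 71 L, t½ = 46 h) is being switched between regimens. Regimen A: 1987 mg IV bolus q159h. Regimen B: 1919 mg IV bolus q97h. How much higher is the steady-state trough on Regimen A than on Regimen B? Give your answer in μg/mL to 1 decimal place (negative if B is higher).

Regimen A: f = (1/2)^(159/46) ≈ 0.0911; Cmin,ss = (1987/71)·f/(1−f) ≈ 2.805 μg/mL.
Regimen B: f = (1/2)^(97/46) ≈ 0.2319; Cmin,ss = (1919/71)·f/(1−f) ≈ 8.160 μg/mL.
Difference ≈ 2.805 − 8.160 ≈ -5.355 μg/mL.

-5.4 μg/mL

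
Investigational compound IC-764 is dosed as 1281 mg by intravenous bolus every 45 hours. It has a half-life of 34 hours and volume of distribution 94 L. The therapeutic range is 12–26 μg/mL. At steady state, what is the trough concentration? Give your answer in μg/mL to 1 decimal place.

9.1 μg/mL

τ/t½ = 45/34 ≈ 1.3235, so fraction remaining f = (1/2)^(45/34) ≈ 0.3996.
Accumulation ratio R = 1/(1 − f) ≈ 1/0.6004 ≈ 1.6656.
Each bolus raises the concentration by D/Vd = 1281/94 ≈ 13.628 μg/mL.
Cmax,ss = C₀/(1 − f) ≈ 13.628/0.6004 ≈ 22.698 μg/mL.
One interval later, Cmin,ss = Cmax,ss·e^(−kτ) ≈ 22.698 × 0.3996 ≈ 9.070 μg/mL.
Trough 9.1 μg/mL vs MEC 12 μg/mL: subtherapeutic.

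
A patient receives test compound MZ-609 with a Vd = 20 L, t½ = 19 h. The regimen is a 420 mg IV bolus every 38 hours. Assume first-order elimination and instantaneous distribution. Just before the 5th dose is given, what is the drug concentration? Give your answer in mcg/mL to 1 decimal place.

f = (1/2)^(τ/t½) = (1/2)^(38/19) ≈ 0.2500.
C₀ = D/Vd = 420/20 ≈ 21.000 mcg/mL.
Before the 5th dose, 4 doses have been given. Superposition: Cmin = C₀·(f + f² + … + f^4).
≈ 21.000 × (0.2500 + 0.0625 + 0.0156 + 0.0039) ≈ 21.000 × 0.3320 ≈ 6.972 mcg/mL.

7.0 mcg/mL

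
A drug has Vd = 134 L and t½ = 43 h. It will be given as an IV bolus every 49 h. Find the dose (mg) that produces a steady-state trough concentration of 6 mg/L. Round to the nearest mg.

τ/t½ = 49/43 ≈ 1.1395, so f = (1/2)^(49/43) ≈ 0.453906.
Cmin,ss = (D/Vd)·f/(1−f), so D = Cmin,ss·Vd·(1−f)/f.
D = 6 × 134 × (1−f)/f ≈ 6 × 134 × 1.20310 ≈ 967.29 mg.

967 mg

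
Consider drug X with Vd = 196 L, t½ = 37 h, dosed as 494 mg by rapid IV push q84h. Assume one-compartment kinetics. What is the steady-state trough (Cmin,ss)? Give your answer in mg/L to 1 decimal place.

k = ln2/t½ = ln2/37 ≈ 0.018734 h⁻¹; fraction remaining f = e^(−kτ) = e^(−0.018734×84) ≈ 0.2073.
Single-dose peak C₀ = D/Vd = 494/196 ≈ 2.520 mg/L.
Steady-state trough Cmin,ss = C₀·f/(1−f) ≈ 2.520 × 0.2073/0.7927 ≈ 0.659 mg/L.

0.7 mg/L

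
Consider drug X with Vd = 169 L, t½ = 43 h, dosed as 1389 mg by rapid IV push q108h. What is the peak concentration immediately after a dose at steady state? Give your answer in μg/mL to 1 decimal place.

Over one 108-h interval, 108/43 ≈ 2.5116 half-lives elapse, leaving f ≈ 0.1754 of each dose.
Accumulation ratio R = 1/(1 − f) ≈ 1/0.8246 ≈ 1.2127.
Each bolus raises the concentration by D/Vd = 1389/169 ≈ 8.219 μg/mL.
Cmax,ss = C₀/(1 − f) ≈ 8.219/0.8246 ≈ 9.967 μg/mL.

10.0 μg/mL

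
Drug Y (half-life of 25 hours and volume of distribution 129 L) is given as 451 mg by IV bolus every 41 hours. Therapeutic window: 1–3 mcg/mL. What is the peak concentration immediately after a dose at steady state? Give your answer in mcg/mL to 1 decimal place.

Over one 41-h interval, 41/25 ≈ 1.64 half-lives elapse, leaving f ≈ 0.3209 of each dose.
Accumulation ratio R = 1/(1 − f) ≈ 1/0.6791 ≈ 1.4725.
Each bolus raises the concentration by D/Vd = 451/129 ≈ 3.496 mcg/mL.
Steady-state peak Cmax,ss = C₀·R ≈ 3.496 × 1.4725 ≈ 5.148 mcg/mL.
Peak 5.1 mcg/mL vs MTC 3 mcg/mL: exceeds toxic threshold.

5.1 mcg/mL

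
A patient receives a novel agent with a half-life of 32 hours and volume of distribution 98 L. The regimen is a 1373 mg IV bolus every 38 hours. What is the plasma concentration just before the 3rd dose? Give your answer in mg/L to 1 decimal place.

f = (1/2)^(τ/t½) = (1/2)^(38/32) ≈ 0.4391.
C₀ = D/Vd = 1373/98 ≈ 14.010 mg/L.
Before the 3rd dose, 2 doses have been given. Superposition: Cmin = C₀·(f + f²).
≈ 14.010 × (0.4391 + 0.1928) ≈ 14.010 × 0.6319 ≈ 8.853 mg/L.

8.9 mg/L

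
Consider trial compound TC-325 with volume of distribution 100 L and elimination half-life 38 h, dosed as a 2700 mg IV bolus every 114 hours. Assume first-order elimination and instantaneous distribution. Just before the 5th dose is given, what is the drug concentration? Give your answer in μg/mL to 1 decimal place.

f = (1/2)^(τ/t½) = (1/2)^(114/38) ≈ 0.1250.
C₀ = D/Vd = 2700/100 ≈ 27.000 μg/mL.
Before the 5th dose, 4 doses have been given. Superposition: Cmin = C₀·(f + f² + … + f^4).
≈ 27.000 × (0.1250 + 0.0156 + 0.0020 + 0.0002) ≈ 27.000 × 0.1428 ≈ 3.856 μg/mL.

3.9 μg/mL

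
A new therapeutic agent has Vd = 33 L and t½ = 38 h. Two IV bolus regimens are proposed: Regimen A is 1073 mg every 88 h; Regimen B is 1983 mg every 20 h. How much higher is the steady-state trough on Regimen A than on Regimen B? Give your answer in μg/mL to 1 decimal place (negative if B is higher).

Regimen A: f = (1/2)^(88/38) ≈ 0.2009; Cmin,ss = (1073/33)·f/(1−f) ≈ 8.175 μg/mL.
Regimen B: f = (1/2)^(20/38) ≈ 0.6943; Cmin,ss = (1983/33)·f/(1−f) ≈ 136.477 μg/mL.
Difference ≈ 8.175 − 136.477 ≈ -128.302 μg/mL.

-128.3 μg/mL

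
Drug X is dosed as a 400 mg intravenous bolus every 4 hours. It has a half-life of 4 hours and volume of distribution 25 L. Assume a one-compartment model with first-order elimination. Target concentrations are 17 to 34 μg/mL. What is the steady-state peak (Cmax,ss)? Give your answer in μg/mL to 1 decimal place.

32.0 μg/mL

The dosing interval is 1 half-life, so f = 2^(−1) = 0.5.
Accumulation ratio R = 1/(1 − f) = 1/0.5 = 2/1.
Single-dose peak C₀ = D/Vd = 400/25 = 16 μg/mL.
Steady-state peak Cmax,ss = C₀·R = 16 × 2/1 ≈ 32.000 μg/mL.
Peak 32.0 μg/mL vs MTC 34 μg/mL: below toxic threshold.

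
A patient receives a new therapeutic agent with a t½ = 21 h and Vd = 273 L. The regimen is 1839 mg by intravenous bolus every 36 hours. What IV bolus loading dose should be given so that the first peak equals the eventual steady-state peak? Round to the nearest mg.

f = (1/2)^(36/21) ≈ 0.304753; accumulation ratio R = 1/(1−f) ≈ 1.43834.
Loading dose to hit Cmax,ss on first dose: D_load = D_maint·R ≈ 1839 × 1.43834 ≈ 2645.11 mg.

2645 mg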